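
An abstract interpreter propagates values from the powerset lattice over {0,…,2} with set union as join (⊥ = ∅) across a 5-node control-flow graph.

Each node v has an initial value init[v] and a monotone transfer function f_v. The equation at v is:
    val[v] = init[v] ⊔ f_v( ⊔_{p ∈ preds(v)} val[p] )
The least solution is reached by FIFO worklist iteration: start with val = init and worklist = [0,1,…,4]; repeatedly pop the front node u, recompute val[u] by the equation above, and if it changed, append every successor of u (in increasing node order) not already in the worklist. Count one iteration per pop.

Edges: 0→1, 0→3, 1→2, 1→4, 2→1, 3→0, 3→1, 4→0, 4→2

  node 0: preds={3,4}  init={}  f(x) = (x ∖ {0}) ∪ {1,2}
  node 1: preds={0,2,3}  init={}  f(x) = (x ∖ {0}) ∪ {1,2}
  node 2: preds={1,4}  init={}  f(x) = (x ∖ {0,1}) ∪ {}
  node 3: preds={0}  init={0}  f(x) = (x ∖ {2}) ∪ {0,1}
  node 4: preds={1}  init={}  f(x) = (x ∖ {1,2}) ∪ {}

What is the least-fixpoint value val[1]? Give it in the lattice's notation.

{1,2}

Worklist (7 pops):
  #1 pop 0: in={0} → {1,2} (was {}); enqueue []
  #2 pop 1: in={0,1,2} → {1,2} (was {}); enqueue []
  #3 pop 2: in={1,2} → {2} (was {}); enqueue [1]
  #4 pop 3: in={1,2} → {0,1} (was {0}); enqueue [0]
  #5 pop 4: in={1,2} → {} (no change)
  #6 pop 1: in={0,1,2} → {1,2} (no change)
  #7 pop 0: in={0,1} → {1,2} (no change)

Fixpoint:
  val[0] = {1,2}
  val[1] = {1,2}
  val[2] = {2}
  val[3] = {0,1}
  val[4] = {}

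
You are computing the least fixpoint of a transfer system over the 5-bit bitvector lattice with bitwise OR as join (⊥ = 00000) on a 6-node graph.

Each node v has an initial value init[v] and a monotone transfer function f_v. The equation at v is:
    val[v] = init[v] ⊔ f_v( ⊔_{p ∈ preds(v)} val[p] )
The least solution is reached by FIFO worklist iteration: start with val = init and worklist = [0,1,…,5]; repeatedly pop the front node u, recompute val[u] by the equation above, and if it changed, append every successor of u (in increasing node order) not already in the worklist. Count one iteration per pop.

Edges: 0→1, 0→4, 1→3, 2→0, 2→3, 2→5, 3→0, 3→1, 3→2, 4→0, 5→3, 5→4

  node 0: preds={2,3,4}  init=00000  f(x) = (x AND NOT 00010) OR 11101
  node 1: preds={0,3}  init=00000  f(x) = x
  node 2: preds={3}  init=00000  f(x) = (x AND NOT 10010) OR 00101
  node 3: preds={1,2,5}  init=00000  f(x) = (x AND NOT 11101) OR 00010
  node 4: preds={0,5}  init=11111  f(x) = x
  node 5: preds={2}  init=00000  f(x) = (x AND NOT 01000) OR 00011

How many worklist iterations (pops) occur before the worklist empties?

Trace (11 dequeues):
  [1] u=0 | in 11111 | out 11101 | prev 00000 | push {}
  [2] u=1 | in 11101 | out 11101 | prev 00000 | push {}
  [3] u=2 | in 00000 | out 00101 | prev 00000 | push {0}
  [4] u=3 | in 11101 | out 00010 | prev 00000 | push {1,2}
  [5] u=4 | in 11101 | out 11111 | ==
  [6] u=5 | in 00101 | out 00111 | prev 00000 | push {3,4}
  [7] u=0 | in 11111 | out 11101 | ==
  [8] u=1 | in 11111 | out 11111 | prev 11101 | push {}
  [9] u=2 | in 00010 | out 00101 | ==
  [10] u=3 | in 11111 | out 00010 | ==
  [11] u=4 | in 11111 | out 11111 | ==

Converged values:
  [0] 11101
  [1] 11111
  [2] 00101
  [3] 00010
  [4] 11111
  [5] 00111

11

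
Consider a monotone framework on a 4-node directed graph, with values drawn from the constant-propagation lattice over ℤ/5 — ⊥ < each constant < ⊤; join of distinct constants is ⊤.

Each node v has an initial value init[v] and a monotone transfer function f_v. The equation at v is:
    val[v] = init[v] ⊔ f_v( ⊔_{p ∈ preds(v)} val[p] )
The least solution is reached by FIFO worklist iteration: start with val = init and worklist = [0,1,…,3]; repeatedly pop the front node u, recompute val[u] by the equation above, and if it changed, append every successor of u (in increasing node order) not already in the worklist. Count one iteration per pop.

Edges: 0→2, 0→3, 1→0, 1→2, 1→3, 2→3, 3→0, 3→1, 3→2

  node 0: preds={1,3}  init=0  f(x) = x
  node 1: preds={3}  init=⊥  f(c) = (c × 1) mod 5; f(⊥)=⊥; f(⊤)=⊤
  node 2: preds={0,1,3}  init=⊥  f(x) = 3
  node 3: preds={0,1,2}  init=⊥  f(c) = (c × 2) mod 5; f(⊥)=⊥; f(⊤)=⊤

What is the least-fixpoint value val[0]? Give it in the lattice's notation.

Iteration log — 9 steps:
  step 1. node 0  ⊔preds=⊥  new=0  stable
  step 2. node 1  ⊔preds=⊥  new=⊥  stable
  step 3. node 2  ⊔preds=0  new=3  old=⊥  +wl: 
  step 4. node 3  ⊔preds=⊤  new=⊤  old=⊥  +wl: 0,1,2
  step 5. node 0  ⊔preds=⊤  new=⊤  old=0  +wl: 3
  step 6. node 1  ⊔preds=⊤  new=⊤  old=⊥  +wl: 0
  step 7. node 2  ⊔preds=⊤  new=3  stable
  step 8. node 3  ⊔preds=⊤  new=⊤  stable
  step 9. node 0  ⊔preds=⊤  new=⊤  stable

Least fixpoint reached:
  node 0: ⊤
  node 1: ⊤
  node 2: 3
  node 3: ⊤

⊤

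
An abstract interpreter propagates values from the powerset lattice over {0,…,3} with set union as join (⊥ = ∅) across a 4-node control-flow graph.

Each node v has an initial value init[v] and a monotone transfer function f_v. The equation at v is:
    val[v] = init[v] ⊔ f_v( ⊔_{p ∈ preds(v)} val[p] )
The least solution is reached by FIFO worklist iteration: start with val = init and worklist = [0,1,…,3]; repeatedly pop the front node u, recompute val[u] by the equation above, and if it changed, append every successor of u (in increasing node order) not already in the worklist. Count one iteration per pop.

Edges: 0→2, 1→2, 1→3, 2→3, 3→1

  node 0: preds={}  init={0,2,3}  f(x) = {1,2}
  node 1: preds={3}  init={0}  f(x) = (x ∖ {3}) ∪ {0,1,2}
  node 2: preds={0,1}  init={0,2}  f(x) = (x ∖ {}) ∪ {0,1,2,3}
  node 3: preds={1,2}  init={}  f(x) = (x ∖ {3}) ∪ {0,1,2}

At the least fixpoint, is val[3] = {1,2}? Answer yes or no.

no

Iteration log — 5 steps:
  step 1. node 0  ⊔preds={}  new={0,1,2,3}  old={0,2,3}  +wl: 
  step 2. node 1  ⊔preds={}  new={0,1,2}  old={0}  +wl: 
  step 3. node 2  ⊔preds={0,1,2,3}  new={0,1,2,3}  old={0,2}  +wl: 
  step 4. node 3  ⊔preds={0,1,2,3}  new={0,1,2}  old={}  +wl: 1
  step 5. node 1  ⊔preds={0,1,2}  new={0,1,2}  stable

Least fixpoint reached:
  node 0: {0,1,2,3}
  node 1: {0,1,2}
  node 2: {0,1,2,3}
  node 3: {0,1,2}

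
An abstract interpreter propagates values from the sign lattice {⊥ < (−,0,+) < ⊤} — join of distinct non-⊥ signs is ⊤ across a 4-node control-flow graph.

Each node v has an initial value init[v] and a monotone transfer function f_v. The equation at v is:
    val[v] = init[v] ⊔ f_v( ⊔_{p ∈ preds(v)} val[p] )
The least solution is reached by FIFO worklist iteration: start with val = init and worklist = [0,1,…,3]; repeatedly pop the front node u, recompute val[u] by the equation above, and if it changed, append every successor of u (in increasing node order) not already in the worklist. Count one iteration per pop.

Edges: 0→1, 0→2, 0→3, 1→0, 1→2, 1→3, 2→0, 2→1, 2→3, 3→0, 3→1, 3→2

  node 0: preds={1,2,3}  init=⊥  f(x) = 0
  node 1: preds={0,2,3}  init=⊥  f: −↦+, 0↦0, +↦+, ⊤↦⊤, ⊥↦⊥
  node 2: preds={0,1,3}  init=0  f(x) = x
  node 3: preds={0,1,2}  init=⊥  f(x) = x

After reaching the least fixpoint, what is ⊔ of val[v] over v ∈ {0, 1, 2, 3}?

0

Worklist (7 pops):
  #1 pop 0: in=0 → 0 (was ⊥); enqueue []
  #2 pop 1: in=0 → 0 (was ⊥); enqueue [0]
  #3 pop 2: in=0 → 0 (no change)
  #4 pop 3: in=0 → 0 (was ⊥); enqueue [1,2]
  #5 pop 0: in=0 → 0 (no change)
  #6 pop 1: in=0 → 0 (no change)
  #7 pop 2: in=0 → 0 (no change)

Fixpoint:
  val[0] = 0
  val[1] = 0
  val[2] = 0
  val[3] = 0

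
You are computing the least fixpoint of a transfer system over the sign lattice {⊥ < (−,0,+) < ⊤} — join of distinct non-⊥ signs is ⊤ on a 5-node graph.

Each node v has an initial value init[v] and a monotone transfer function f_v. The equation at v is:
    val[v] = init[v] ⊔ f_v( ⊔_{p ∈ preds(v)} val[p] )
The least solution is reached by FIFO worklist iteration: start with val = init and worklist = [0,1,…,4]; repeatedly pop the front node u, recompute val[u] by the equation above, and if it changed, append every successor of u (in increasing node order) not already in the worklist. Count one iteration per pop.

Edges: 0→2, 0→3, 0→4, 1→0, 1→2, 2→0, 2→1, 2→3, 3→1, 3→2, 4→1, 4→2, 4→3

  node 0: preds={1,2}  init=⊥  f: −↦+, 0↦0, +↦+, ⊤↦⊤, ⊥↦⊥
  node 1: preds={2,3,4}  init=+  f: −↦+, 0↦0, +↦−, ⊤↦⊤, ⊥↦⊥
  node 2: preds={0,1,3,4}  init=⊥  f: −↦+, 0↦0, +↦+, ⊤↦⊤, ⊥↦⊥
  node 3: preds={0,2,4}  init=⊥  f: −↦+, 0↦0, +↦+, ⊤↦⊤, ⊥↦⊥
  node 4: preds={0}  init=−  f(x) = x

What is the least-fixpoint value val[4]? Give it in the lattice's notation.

Iteration log — 11 steps:
  step 1. node 0  ⊔preds=+  new=+  old=⊥  +wl: 
  step 2. node 1  ⊔preds=−  new=+  stable
  step 3. node 2  ⊔preds=⊤  new=⊤  old=⊥  +wl: 0,1
  step 4. node 3  ⊔preds=⊤  new=⊤  old=⊥  +wl: 2
  step 5. node 4  ⊔preds=+  new=⊤  old=−  +wl: 3
  step 6. node 0  ⊔preds=⊤  new=⊤  old=+  +wl: 4
  step 7. node 1  ⊔preds=⊤  new=⊤  old=+  +wl: 0
  step 8. node 2  ⊔preds=⊤  new=⊤  stable
  step 9. node 3  ⊔preds=⊤  new=⊤  stable
  step 10. node 4  ⊔preds=⊤  new=⊤  stable
  step 11. node 0  ⊔preds=⊤  new=⊤  stable

Least fixpoint reached:
  node 0: ⊤
  node 1: ⊤
  node 2: ⊤
  node 3: ⊤
  node 4: ⊤

⊤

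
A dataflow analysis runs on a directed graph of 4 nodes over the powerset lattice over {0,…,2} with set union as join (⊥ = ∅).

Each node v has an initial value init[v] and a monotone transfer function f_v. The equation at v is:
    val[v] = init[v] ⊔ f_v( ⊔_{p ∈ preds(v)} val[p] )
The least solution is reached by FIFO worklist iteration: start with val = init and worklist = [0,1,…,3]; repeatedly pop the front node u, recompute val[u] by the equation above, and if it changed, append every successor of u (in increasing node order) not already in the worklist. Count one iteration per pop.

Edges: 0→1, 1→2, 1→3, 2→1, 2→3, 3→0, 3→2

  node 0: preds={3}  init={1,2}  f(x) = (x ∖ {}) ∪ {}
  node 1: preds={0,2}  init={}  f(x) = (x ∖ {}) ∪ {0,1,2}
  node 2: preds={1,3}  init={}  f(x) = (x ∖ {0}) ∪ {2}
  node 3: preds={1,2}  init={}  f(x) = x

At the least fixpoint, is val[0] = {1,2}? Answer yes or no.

Worklist (8 pops):
  #1 pop 0: in={} → {1,2} (no change)
  #2 pop 1: in={1,2} → {0,1,2} (was {}); enqueue []
  #3 pop 2: in={0,1,2} → {1,2} (was {}); enqueue [1]
  #4 pop 3: in={0,1,2} → {0,1,2} (was {}); enqueue [0,2]
  #5 pop 1: in={1,2} → {0,1,2} (no change)
  #6 pop 0: in={0,1,2} → {0,1,2} (was {1,2}); enqueue [1]
  #7 pop 2: in={0,1,2} → {1,2} (no change)
  #8 pop 1: in={0,1,2} → {0,1,2} (no change)

Fixpoint:
  val[0] = {0,1,2}
  val[1] = {0,1,2}
  val[2] = {1,2}
  val[3] = {0,1,2}

no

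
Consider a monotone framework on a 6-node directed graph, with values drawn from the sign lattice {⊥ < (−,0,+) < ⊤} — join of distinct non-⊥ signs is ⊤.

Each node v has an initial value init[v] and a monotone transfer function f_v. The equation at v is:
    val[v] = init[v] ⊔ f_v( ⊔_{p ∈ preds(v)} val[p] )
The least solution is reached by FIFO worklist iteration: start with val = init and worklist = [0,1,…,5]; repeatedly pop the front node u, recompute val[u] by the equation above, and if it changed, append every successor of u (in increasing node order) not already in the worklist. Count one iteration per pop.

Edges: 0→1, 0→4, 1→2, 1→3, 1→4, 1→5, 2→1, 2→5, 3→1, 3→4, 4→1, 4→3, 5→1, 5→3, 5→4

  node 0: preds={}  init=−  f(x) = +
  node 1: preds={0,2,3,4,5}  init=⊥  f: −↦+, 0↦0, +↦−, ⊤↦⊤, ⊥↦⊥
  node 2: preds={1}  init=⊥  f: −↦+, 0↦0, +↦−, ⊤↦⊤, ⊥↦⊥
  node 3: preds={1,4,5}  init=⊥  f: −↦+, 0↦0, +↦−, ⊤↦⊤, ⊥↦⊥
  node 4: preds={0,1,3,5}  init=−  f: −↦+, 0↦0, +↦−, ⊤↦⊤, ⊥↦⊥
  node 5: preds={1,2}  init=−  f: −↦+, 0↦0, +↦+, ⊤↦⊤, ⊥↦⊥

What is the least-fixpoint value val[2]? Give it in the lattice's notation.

Worklist (9 pops):
  #1 pop 0: in=⊥ → ⊤ (was −); enqueue []
  #2 pop 1: in=⊤ → ⊤ (was ⊥); enqueue []
  #3 pop 2: in=⊤ → ⊤ (was ⊥); enqueue [1]
  #4 pop 3: in=⊤ → ⊤ (was ⊥); enqueue []
  #5 pop 4: in=⊤ → ⊤ (was −); enqueue [3]
  #6 pop 5: in=⊤ → ⊤ (was −); enqueue [4]
  #7 pop 1: in=⊤ → ⊤ (no change)
  #8 pop 3: in=⊤ → ⊤ (no change)
  #9 pop 4: in=⊤ → ⊤ (no change)

Fixpoint:
  val[0] = ⊤
  val[1] = ⊤
  val[2] = ⊤
  val[3] = ⊤
  val[4] = ⊤
  val[5] = ⊤

⊤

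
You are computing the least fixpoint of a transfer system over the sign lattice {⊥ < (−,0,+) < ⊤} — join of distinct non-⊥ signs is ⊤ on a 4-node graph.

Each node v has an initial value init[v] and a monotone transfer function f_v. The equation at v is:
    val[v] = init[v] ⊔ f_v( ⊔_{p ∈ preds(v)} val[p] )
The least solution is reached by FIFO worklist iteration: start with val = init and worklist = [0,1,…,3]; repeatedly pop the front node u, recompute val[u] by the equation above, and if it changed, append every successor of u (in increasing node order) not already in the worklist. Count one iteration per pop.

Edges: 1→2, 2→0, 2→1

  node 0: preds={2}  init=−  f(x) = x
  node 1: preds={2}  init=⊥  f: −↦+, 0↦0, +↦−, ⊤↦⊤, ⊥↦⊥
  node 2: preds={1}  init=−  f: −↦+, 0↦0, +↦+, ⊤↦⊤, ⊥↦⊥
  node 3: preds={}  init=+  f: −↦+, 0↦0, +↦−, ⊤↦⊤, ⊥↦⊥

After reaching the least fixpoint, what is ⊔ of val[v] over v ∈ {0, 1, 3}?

⊤

Worklist (7 pops):
  #1 pop 0: in=− → − (no change)
  #2 pop 1: in=− → + (was ⊥); enqueue []
  #3 pop 2: in=+ → ⊤ (was −); enqueue [0,1]
  #4 pop 3: in=⊥ → + (no change)
  #5 pop 0: in=⊤ → ⊤ (was −); enqueue []
  #6 pop 1: in=⊤ → ⊤ (was +); enqueue [2]
  #7 pop 2: in=⊤ → ⊤ (no change)

Fixpoint:
  val[0] = ⊤
  val[1] = ⊤
  val[2] = ⊤
  val[3] = +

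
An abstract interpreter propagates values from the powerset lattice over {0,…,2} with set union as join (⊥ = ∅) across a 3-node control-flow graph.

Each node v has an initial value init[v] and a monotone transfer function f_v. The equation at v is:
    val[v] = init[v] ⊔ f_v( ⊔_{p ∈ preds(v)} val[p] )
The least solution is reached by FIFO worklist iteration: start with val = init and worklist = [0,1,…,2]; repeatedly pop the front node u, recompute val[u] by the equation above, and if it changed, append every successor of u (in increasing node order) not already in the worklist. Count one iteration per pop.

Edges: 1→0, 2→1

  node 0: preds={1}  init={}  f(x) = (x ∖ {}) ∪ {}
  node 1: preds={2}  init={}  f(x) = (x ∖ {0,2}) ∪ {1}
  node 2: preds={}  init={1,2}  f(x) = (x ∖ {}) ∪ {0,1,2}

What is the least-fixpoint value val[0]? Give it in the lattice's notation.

{1}

Trace (5 dequeues):
  [1] u=0 | in {} | out {} | ==
  [2] u=1 | in {1,2} | out {1} | prev {} | push {0}
  [3] u=2 | in {} | out {0,1,2} | prev {1,2} | push {1}
  [4] u=0 | in {1} | out {1} | prev {} | push {}
  [5] u=1 | in {0,1,2} | out {1} | ==

Converged values:
  [0] {1}
  [1] {1}
  [2] {0,1,2}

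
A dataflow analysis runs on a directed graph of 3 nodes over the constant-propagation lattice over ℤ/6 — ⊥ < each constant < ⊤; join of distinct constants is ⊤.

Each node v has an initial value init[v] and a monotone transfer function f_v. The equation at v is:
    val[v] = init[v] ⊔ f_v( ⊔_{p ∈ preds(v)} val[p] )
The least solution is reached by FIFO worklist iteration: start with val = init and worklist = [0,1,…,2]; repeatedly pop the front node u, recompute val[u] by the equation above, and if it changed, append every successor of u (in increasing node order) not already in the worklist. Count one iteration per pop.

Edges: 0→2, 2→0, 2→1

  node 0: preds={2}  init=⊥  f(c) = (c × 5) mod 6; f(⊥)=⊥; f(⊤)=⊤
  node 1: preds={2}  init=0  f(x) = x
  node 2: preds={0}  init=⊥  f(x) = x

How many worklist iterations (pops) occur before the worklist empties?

Iteration log — 3 steps:
  step 1. node 0  ⊔preds=⊥  new=⊥  stable
  step 2. node 1  ⊔preds=⊥  new=0  stable
  step 3. node 2  ⊔preds=⊥  new=⊥  stable

Least fixpoint reached:
  node 0: ⊥
  node 1: 0
  node 2: ⊥

3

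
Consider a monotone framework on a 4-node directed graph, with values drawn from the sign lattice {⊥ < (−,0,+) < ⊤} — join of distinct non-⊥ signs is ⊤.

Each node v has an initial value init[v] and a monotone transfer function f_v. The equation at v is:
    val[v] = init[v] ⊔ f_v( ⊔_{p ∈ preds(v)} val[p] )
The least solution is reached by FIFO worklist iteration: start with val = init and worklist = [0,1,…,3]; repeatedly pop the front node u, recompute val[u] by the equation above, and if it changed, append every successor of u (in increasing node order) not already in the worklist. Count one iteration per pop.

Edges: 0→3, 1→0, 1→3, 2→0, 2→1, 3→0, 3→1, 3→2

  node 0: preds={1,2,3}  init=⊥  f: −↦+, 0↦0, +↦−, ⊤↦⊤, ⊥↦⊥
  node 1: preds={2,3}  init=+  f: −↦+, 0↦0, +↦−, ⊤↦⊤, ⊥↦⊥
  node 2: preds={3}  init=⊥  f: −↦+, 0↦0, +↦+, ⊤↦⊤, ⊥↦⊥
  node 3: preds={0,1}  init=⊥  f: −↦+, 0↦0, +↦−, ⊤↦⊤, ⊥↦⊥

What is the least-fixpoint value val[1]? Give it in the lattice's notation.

⊤

Iteration log — 10 steps:
  step 1. node 0  ⊔preds=+  new=−  old=⊥  +wl: 
  step 2. node 1  ⊔preds=⊥  new=+  stable
  step 3. node 2  ⊔preds=⊥  new=⊥  stable
  step 4. node 3  ⊔preds=⊤  new=⊤  old=⊥  +wl: 0,1,2
  step 5. node 0  ⊔preds=⊤  new=⊤  old=−  +wl: 3
  step 6. node 1  ⊔preds=⊤  new=⊤  old=+  +wl: 0
  step 7. node 2  ⊔preds=⊤  new=⊤  old=⊥  +wl: 1
  step 8. node 3  ⊔preds=⊤  new=⊤  stable
  step 9. node 0  ⊔preds=⊤  new=⊤  stable
  step 10. node 1  ⊔preds=⊤  new=⊤  stable

Least fixpoint reached:
  node 0: ⊤
  node 1: ⊤
  node 2: ⊤
  node 3: ⊤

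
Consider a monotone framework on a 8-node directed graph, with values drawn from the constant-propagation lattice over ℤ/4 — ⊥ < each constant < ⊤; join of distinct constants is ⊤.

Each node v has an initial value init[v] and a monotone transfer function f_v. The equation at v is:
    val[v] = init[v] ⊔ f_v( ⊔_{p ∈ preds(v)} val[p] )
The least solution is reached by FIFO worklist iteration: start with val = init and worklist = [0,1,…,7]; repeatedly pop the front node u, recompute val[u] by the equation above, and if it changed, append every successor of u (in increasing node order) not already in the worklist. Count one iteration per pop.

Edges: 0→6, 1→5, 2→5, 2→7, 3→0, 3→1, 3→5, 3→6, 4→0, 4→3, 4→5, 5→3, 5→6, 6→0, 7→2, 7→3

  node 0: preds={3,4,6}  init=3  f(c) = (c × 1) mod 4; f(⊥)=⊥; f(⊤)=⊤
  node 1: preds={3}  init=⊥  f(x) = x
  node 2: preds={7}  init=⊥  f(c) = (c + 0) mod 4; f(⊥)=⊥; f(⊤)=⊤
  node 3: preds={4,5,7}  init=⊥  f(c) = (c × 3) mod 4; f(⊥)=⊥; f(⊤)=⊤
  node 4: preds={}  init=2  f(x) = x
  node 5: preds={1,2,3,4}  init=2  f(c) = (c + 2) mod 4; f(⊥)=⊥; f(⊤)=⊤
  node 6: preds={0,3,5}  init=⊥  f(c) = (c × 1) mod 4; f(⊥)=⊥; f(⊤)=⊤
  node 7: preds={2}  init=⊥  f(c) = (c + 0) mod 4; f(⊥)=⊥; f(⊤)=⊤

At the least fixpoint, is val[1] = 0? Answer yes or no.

Iteration log — 16 steps:
  step 1. node 0  ⊔preds=2  new=⊤  old=3  +wl: 
  step 2. node 1  ⊔preds=⊥  new=⊥  stable
  step 3. node 2  ⊔preds=⊥  new=⊥  stable
  step 4. node 3  ⊔preds=2  new=2  old=⊥  +wl: 0,1
  step 5. node 4  ⊔preds=⊥  new=2  stable
  step 6. node 5  ⊔preds=2  new=⊤  old=2  +wl: 3
  step 7. node 6  ⊔preds=⊤  new=⊤  old=⊥  +wl: 
  step 8. node 7  ⊔preds=⊥  new=⊥  stable
  step 9. node 0  ⊔preds=⊤  new=⊤  stable
  step 10. node 1  ⊔preds=2  new=2  old=⊥  +wl: 5
  step 11. node 3  ⊔preds=⊤  new=⊤  old=2  +wl: 0,1,6
  step 12. node 5  ⊔preds=⊤  new=⊤  stable
  step 13. node 0  ⊔preds=⊤  new=⊤  stable
  step 14. node 1  ⊔preds=⊤  new=⊤  old=2  +wl: 5
  step 15. node 6  ⊔preds=⊤  new=⊤  stable
  step 16. node 5  ⊔preds=⊤  new=⊤  stable

Least fixpoint reached:
  node 0: ⊤
  node 1: ⊤
  node 2: ⊥
  node 3: ⊤
  node 4: 2
  node 5: ⊤
  node 6: ⊤
  node 7: ⊥

no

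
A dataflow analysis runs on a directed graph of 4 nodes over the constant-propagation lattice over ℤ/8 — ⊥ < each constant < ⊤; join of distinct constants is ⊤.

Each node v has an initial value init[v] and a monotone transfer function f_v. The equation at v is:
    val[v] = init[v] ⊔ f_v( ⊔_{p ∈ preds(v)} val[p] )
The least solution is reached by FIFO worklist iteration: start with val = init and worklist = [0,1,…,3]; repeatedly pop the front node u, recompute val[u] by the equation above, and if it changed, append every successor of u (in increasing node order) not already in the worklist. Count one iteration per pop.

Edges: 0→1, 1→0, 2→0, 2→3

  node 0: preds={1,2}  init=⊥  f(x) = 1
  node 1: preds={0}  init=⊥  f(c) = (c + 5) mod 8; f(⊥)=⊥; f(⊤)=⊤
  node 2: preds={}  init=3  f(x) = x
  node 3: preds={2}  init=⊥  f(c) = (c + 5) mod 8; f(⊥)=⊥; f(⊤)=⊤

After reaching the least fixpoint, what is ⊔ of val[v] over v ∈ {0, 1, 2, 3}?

Worklist (5 pops):
  #1 pop 0: in=3 → 1 (was ⊥); enqueue []
  #2 pop 1: in=1 → 6 (was ⊥); enqueue [0]
  #3 pop 2: in=⊥ → 3 (no change)
  #4 pop 3: in=3 → 0 (was ⊥); enqueue []
  #5 pop 0: in=⊤ → 1 (no change)

Fixpoint:
  val[0] = 1
  val[1] = 6
  val[2] = 3
  val[3] = 0

⊤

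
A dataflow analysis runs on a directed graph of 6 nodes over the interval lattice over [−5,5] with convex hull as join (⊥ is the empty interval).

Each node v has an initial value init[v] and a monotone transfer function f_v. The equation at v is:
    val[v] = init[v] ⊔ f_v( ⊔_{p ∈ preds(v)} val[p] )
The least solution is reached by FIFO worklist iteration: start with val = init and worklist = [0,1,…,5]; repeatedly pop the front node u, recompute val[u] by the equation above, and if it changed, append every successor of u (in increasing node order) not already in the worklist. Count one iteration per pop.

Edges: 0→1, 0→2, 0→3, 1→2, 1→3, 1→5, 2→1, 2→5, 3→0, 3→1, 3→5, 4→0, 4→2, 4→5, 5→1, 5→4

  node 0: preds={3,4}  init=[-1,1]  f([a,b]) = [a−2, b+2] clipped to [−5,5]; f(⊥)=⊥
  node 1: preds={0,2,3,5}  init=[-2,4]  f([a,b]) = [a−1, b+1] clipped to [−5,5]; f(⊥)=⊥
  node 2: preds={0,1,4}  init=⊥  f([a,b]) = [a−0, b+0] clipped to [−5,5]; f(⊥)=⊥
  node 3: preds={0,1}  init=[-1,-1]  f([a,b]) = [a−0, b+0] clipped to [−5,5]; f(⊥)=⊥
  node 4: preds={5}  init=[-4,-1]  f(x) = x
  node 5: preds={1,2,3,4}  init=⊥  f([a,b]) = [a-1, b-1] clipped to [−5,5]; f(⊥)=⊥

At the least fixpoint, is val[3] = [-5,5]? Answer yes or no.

Worklist (18 pops):
  #1 pop 0: in=[-4,-1] → [-5,1] (was [-1,1]); enqueue []
  #2 pop 1: in=[-5,1] → [-5,4] (was [-2,4]); enqueue []
  #3 pop 2: in=[-5,4] → [-5,4] (was ⊥); enqueue [1]
  #4 pop 3: in=[-5,4] → [-5,4] (was [-1,-1]); enqueue [0]
  #5 pop 4: in=⊥ → [-4,-1] (no change)
  #6 pop 5: in=[-5,4] → [-5,3] (was ⊥); enqueue [4]
  #7 pop 1: in=[-5,4] → [-5,5] (was [-5,4]); enqueue [2,3,5]
  #8 pop 0: in=[-5,4] → [-5,5] (was [-5,1]); enqueue [1]
  #9 pop 4: in=[-5,3] → [-5,3] (was [-4,-1]); enqueue [0]
  #10 pop 2: in=[-5,5] → [-5,5] (was [-5,4]); enqueue []
  #11 pop 3: in=[-5,5] → [-5,5] (was [-5,4]); enqueue []
  #12 pop 5: in=[-5,5] → [-5,4] (was [-5,3]); enqueue [4]
  #13 pop 1: in=[-5,5] → [-5,5] (no change)
  #14 pop 0: in=[-5,5] → [-5,5] (no change)
  #15 pop 4: in=[-5,4] → [-5,4] (was [-5,3]); enqueue [0,2,5]
  #16 pop 0: in=[-5,5] → [-5,5] (no change)
  #17 pop 2: in=[-5,5] → [-5,5] (no change)
  #18 pop 5: in=[-5,5] → [-5,4] (no change)

Fixpoint:
  val[0] = [-5,5]
  val[1] = [-5,5]
  val[2] = [-5,5]
  val[3] = [-5,5]
  val[4] = [-5,4]
  val[5] = [-5,4]

yes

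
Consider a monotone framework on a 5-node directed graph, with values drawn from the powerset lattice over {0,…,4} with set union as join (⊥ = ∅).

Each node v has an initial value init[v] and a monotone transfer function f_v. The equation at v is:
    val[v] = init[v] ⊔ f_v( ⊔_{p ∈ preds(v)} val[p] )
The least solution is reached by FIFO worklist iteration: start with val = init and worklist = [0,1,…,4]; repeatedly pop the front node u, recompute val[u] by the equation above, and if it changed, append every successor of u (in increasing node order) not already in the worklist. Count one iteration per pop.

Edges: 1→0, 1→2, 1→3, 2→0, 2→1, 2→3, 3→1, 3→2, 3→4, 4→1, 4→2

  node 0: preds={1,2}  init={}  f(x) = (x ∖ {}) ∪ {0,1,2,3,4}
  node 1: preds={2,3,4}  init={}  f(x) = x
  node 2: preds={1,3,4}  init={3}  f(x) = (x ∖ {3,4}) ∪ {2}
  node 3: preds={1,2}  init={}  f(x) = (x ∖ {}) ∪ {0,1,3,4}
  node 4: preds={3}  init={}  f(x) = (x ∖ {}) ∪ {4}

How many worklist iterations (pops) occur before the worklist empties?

11

Worklist (11 pops):
  #1 pop 0: in={3} → {0,1,2,3,4} (was {}); enqueue []
  #2 pop 1: in={3} → {3} (was {}); enqueue [0]
  #3 pop 2: in={3} → {2,3} (was {3}); enqueue [1]
  #4 pop 3: in={2,3} → {0,1,2,3,4} (was {}); enqueue [2]
  #5 pop 4: in={0,1,2,3,4} → {0,1,2,3,4} (was {}); enqueue []
  #6 pop 0: in={2,3} → {0,1,2,3,4} (no change)
  #7 pop 1: in={0,1,2,3,4} → {0,1,2,3,4} (was {3}); enqueue [0,3]
  #8 pop 2: in={0,1,2,3,4} → {0,1,2,3} (was {2,3}); enqueue [1]
  #9 pop 0: in={0,1,2,3,4} → {0,1,2,3,4} (no change)
  #10 pop 3: in={0,1,2,3,4} → {0,1,2,3,4} (no change)
  #11 pop 1: in={0,1,2,3,4} → {0,1,2,3,4} (no change)

Fixpoint:
  val[0] = {0,1,2,3,4}
  val[1] = {0,1,2,3,4}
  val[2] = {0,1,2,3}
  val[3] = {0,1,2,3,4}
  val[4] = {0,1,2,3,4}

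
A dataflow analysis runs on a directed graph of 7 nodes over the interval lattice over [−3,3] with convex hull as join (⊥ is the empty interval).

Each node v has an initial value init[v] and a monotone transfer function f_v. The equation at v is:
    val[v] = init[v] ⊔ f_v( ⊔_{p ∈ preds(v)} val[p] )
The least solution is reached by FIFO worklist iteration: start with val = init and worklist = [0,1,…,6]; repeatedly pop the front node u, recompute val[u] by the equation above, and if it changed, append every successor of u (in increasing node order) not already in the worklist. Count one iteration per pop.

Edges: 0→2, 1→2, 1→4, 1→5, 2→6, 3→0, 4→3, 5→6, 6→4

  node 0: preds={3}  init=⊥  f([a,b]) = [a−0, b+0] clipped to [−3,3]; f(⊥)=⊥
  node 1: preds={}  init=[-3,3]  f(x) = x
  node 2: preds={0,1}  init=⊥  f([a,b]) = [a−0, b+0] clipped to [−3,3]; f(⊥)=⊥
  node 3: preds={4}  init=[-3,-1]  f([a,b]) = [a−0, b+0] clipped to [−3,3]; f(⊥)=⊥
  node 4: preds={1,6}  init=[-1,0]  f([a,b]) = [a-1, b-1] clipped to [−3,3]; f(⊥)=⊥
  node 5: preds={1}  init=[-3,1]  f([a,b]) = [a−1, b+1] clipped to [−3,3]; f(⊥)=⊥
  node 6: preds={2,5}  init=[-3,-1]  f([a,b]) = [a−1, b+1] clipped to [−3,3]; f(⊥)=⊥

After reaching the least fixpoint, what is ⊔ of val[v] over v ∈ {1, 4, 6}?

[-3,3]

Trace (13 dequeues):
  [1] u=0 | in [-3,-1] | out [-3,-1] | prev ⊥ | push {}
  [2] u=1 | in ⊥ | out [-3,3] | ==
  [3] u=2 | in [-3,3] | out [-3,3] | prev ⊥ | push {}
  [4] u=3 | in [-1,0] | out [-3,0] | prev [-3,-1] | push {0}
  [5] u=4 | in [-3,3] | out [-3,2] | prev [-1,0] | push {3}
  [6] u=5 | in [-3,3] | out [-3,3] | prev [-3,1] | push {}
  [7] u=6 | in [-3,3] | out [-3,3] | prev [-3,-1] | push {4}
  [8] u=0 | in [-3,0] | out [-3,0] | prev [-3,-1] | push {2}
  [9] u=3 | in [-3,2] | out [-3,2] | prev [-3,0] | push {0}
  [10] u=4 | in [-3,3] | out [-3,2] | ==
  [11] u=2 | in [-3,3] | out [-3,3] | ==
  [12] u=0 | in [-3,2] | out [-3,2] | prev [-3,0] | push {2}
  [13] u=2 | in [-3,3] | out [-3,3] | ==

Converged values:
  [0] [-3,2]
  [1] [-3,3]
  [2] [-3,3]
  [3] [-3,2]
  [4] [-3,2]
  [5] [-3,3]
  [6] [-3,3]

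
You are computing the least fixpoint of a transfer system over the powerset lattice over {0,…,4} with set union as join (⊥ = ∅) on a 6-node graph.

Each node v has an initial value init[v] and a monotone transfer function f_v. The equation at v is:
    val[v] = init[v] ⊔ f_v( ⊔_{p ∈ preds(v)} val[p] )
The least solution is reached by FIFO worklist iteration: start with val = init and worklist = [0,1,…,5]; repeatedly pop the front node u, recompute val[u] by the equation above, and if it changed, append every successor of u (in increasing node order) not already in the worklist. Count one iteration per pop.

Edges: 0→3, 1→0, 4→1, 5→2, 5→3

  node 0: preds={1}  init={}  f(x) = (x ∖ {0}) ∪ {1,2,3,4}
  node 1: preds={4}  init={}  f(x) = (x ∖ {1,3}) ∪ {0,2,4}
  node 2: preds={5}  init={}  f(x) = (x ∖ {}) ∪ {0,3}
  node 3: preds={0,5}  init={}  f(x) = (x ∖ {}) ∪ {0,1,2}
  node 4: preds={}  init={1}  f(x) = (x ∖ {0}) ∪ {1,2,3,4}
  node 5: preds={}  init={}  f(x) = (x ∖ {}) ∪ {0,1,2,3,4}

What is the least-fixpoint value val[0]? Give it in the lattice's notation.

{1,2,3,4}

Worklist (10 pops):
  #1 pop 0: in={} → {1,2,3,4} (was {}); enqueue []
  #2 pop 1: in={1} → {0,2,4} (was {}); enqueue [0]
  #3 pop 2: in={} → {0,3} (was {}); enqueue []
  #4 pop 3: in={1,2,3,4} → {0,1,2,3,4} (was {}); enqueue []
  #5 pop 4: in={} → {1,2,3,4} (was {1}); enqueue [1]
  #6 pop 5: in={} → {0,1,2,3,4} (was {}); enqueue [2,3]
  #7 pop 0: in={0,2,4} → {1,2,3,4} (no change)
  #8 pop 1: in={1,2,3,4} → {0,2,4} (no change)
  #9 pop 2: in={0,1,2,3,4} → {0,1,2,3,4} (was {0,3}); enqueue []
  #10 pop 3: in={0,1,2,3,4} → {0,1,2,3,4} (no change)

Fixpoint:
  val[0] = {1,2,3,4}
  val[1] = {0,2,4}
  val[2] = {0,1,2,3,4}
  val[3] = {0,1,2,3,4}
  val[4] = {1,2,3,4}
  val[5] = {0,1,2,3,4}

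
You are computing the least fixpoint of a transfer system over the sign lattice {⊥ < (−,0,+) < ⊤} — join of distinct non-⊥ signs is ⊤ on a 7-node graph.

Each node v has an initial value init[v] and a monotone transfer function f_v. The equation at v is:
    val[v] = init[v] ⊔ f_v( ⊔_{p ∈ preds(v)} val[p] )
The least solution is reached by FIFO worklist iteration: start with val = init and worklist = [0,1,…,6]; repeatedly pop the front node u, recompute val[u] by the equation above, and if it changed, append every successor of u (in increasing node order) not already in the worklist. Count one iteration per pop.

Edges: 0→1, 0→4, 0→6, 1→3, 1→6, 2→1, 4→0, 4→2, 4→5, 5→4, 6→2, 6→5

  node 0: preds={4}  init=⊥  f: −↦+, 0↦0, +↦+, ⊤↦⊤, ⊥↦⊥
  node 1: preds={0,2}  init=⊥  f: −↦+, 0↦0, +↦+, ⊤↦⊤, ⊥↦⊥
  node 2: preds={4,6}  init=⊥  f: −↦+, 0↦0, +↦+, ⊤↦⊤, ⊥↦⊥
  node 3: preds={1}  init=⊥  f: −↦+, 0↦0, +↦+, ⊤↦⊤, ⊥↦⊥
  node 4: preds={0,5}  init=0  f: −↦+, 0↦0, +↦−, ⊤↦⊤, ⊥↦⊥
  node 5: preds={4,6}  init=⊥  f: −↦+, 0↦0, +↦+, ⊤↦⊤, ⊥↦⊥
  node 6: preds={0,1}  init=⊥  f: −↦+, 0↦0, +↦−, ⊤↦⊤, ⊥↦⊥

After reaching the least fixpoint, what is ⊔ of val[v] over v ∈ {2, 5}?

0

Trace (11 dequeues):
  [1] u=0 | in 0 | out 0 | prev ⊥ | push {}
  [2] u=1 | in 0 | out 0 | prev ⊥ | push {}
  [3] u=2 | in 0 | out 0 | prev ⊥ | push {1}
  [4] u=3 | in 0 | out 0 | prev ⊥ | push {}
  [5] u=4 | in 0 | out 0 | ==
  [6] u=5 | in 0 | out 0 | prev ⊥ | push {4}
  [7] u=6 | in 0 | out 0 | prev ⊥ | push {2,5}
  [8] u=1 | in 0 | out 0 | ==
  [9] u=4 | in 0 | out 0 | ==
  [10] u=2 | in 0 | out 0 | ==
  [11] u=5 | in 0 | out 0 | ==

Converged values:
  [0] 0
  [1] 0
  [2] 0
  [3] 0
  [4] 0
  [5] 0
  [6] 0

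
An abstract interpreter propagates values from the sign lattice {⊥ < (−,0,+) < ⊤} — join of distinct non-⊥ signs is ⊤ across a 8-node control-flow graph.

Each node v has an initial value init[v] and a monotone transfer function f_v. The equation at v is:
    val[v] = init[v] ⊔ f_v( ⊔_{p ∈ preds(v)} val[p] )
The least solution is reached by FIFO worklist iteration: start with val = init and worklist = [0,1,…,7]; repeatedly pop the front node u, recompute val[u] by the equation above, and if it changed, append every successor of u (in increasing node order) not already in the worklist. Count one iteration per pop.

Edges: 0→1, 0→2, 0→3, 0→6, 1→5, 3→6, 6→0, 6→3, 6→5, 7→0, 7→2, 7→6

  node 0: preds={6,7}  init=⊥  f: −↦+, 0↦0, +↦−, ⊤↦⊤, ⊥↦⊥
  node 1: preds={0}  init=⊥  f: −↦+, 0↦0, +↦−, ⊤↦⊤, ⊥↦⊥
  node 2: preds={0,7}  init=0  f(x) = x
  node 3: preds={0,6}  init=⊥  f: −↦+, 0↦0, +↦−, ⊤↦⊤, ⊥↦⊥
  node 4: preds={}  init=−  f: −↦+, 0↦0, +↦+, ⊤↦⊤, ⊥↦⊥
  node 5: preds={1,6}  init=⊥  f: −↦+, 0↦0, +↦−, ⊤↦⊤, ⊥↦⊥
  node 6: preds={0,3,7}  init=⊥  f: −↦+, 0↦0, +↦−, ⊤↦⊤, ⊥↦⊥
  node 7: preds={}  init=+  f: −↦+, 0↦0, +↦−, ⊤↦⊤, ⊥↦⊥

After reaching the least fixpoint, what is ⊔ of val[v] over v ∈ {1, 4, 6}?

Iteration log — 15 steps:
  step 1. node 0  ⊔preds=+  new=−  old=⊥  +wl: 
  step 2. node 1  ⊔preds=−  new=+  old=⊥  +wl: 
  step 3. node 2  ⊔preds=⊤  new=⊤  old=0  +wl: 
  step 4. node 3  ⊔preds=−  new=+  old=⊥  +wl: 
  step 5. node 4  ⊔preds=⊥  new=−  stable
  step 6. node 5  ⊔preds=+  new=−  old=⊥  +wl: 
  step 7. node 6  ⊔preds=⊤  new=⊤  old=⊥  +wl: 0,3,5
  step 8. node 7  ⊔preds=⊥  new=+  stable
  step 9. node 0  ⊔preds=⊤  new=⊤  old=−  +wl: 1,2,6
  step 10. node 3  ⊔preds=⊤  new=⊤  old=+  +wl: 
  step 11. node 5  ⊔preds=⊤  new=⊤  old=−  +wl: 
  step 12. node 1  ⊔preds=⊤  new=⊤  old=+  +wl: 5
  step 13. node 2  ⊔preds=⊤  new=⊤  stable
  step 14. node 6  ⊔preds=⊤  new=⊤  stable
  step 15. node 5  ⊔preds=⊤  new=⊤  stable

Least fixpoint reached:
  node 0: ⊤
  node 1: ⊤
  node 2: ⊤
  node 3: ⊤
  node 4: −
  node 5: ⊤
  node 6: ⊤
  node 7: +

⊤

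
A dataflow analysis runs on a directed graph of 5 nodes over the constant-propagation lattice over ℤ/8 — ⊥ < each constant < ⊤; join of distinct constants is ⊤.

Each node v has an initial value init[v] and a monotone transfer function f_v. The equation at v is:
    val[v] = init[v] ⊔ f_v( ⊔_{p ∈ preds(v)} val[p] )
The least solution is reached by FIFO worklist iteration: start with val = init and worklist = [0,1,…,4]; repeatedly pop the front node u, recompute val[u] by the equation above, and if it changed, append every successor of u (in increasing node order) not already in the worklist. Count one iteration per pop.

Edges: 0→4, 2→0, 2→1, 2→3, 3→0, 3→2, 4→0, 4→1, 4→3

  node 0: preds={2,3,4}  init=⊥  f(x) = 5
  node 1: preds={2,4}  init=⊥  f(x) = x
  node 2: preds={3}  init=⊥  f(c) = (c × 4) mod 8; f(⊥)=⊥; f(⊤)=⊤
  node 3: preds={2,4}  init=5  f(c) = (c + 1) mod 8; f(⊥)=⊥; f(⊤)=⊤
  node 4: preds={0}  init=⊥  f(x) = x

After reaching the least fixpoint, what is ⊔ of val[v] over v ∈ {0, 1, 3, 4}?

Iteration log — 13 steps:
  step 1. node 0  ⊔preds=5  new=5  old=⊥  +wl: 
  step 2. node 1  ⊔preds=⊥  new=⊥  stable
  step 3. node 2  ⊔preds=5  new=4  old=⊥  +wl: 0,1
  step 4. node 3  ⊔preds=4  new=5  stable
  step 5. node 4  ⊔preds=5  new=5  old=⊥  +wl: 3
  step 6. node 0  ⊔preds=⊤  new=5  stable
  step 7. node 1  ⊔preds=⊤  new=⊤  old=⊥  +wl: 
  step 8. node 3  ⊔preds=⊤  new=⊤  old=5  +wl: 0,2
  step 9. node 0  ⊔preds=⊤  new=5  stable
  step 10. node 2  ⊔preds=⊤  new=⊤  old=4  +wl: 0,1,3
  step 11. node 0  ⊔preds=⊤  new=5  stable
  step 12. node 1  ⊔preds=⊤  new=⊤  stable
  step 13. node 3  ⊔preds=⊤  new=⊤  stable

Least fixpoint reached:
  node 0: 5
  node 1: ⊤
  node 2: ⊤
  node 3: ⊤
  node 4: 5

⊤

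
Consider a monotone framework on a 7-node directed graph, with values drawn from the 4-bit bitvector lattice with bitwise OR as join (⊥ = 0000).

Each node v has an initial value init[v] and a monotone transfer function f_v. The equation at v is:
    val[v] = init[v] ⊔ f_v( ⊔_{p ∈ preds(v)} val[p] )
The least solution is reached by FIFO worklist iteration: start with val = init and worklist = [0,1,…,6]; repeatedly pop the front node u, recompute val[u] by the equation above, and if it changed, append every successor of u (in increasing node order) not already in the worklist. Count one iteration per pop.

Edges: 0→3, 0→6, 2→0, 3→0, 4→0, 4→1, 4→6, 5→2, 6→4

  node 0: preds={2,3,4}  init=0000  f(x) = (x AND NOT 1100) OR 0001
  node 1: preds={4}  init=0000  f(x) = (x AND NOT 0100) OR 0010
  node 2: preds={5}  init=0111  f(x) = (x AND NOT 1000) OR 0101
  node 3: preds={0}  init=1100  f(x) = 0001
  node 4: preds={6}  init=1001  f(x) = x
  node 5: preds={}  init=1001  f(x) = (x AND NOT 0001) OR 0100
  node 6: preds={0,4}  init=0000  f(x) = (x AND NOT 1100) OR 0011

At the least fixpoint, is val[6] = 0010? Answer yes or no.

no

Iteration log — 13 steps:
  step 1. node 0  ⊔preds=1111  new=0011  old=0000  +wl: 
  step 2. node 1  ⊔preds=1001  new=1011  old=0000  +wl: 
  step 3. node 2  ⊔preds=1001  new=0111  stable
  step 4. node 3  ⊔preds=0011  new=1101  old=1100  +wl: 0
  step 5. node 4  ⊔preds=0000  new=1001  stable
  step 6. node 5  ⊔preds=0000  new=1101  old=1001  +wl: 2
  step 7. node 6  ⊔preds=1011  new=0011  old=0000  +wl: 4
  step 8. node 0  ⊔preds=1111  new=0011  stable
  step 9. node 2  ⊔preds=1101  new=0111  stable
  step 10. node 4  ⊔preds=0011  new=1011  old=1001  +wl: 0,1,6
  step 11. node 0  ⊔preds=1111  new=0011  stable
  step 12. node 1  ⊔preds=1011  new=1011  stable
  step 13. node 6  ⊔preds=1011  new=0011  stable

Least fixpoint reached:
  node 0: 0011
  node 1: 1011
  node 2: 0111
  node 3: 1101
  node 4: 1011
  node 5: 1101
  node 6: 0011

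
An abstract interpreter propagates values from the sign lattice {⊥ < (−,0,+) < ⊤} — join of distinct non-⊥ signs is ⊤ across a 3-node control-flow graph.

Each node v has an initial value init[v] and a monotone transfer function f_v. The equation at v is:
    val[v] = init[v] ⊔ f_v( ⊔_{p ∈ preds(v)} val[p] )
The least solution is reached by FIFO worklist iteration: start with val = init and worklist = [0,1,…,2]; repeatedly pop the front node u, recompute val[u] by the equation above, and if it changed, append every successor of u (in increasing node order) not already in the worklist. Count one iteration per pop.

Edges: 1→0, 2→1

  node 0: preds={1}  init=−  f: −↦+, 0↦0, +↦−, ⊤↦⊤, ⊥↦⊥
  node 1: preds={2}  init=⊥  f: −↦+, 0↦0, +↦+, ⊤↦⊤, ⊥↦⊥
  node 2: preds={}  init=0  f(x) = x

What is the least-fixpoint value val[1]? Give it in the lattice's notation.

Worklist (4 pops):
  #1 pop 0: in=⊥ → − (no change)
  #2 pop 1: in=0 → 0 (was ⊥); enqueue [0]
  #3 pop 2: in=⊥ → 0 (no change)
  #4 pop 0: in=0 → ⊤ (was −); enqueue []

Fixpoint:
  val[0] = ⊤
  val[1] = 0
  val[2] = 0

0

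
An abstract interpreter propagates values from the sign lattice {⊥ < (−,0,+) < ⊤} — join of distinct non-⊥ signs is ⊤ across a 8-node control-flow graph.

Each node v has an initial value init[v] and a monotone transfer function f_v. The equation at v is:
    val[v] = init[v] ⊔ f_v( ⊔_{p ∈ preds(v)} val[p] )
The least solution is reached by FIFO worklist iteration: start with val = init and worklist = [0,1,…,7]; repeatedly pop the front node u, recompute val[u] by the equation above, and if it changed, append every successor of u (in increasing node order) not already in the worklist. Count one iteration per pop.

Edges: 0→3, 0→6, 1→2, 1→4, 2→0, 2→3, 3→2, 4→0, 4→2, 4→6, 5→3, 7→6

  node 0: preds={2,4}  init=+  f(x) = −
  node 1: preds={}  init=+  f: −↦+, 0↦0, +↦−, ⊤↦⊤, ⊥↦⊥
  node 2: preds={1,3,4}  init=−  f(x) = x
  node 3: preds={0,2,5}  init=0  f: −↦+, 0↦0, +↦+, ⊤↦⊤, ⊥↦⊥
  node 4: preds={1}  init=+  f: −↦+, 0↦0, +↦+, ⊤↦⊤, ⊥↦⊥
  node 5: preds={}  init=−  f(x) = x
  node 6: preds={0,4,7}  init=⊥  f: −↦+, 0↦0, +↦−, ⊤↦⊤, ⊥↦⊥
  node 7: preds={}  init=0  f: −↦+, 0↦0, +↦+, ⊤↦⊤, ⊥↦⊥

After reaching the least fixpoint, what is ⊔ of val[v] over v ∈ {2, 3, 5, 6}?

⊤

Worklist (10 pops):
  #1 pop 0: in=⊤ → ⊤ (was +); enqueue []
  #2 pop 1: in=⊥ → + (no change)
  #3 pop 2: in=⊤ → ⊤ (was −); enqueue [0]
  #4 pop 3: in=⊤ → ⊤ (was 0); enqueue [2]
  #5 pop 4: in=+ → + (no change)
  #6 pop 5: in=⊥ → − (no change)
  #7 pop 6: in=⊤ → ⊤ (was ⊥); enqueue []
  #8 pop 7: in=⊥ → 0 (no change)
  #9 pop 0: in=⊤ → ⊤ (no change)
  #10 pop 2: in=⊤ → ⊤ (no change)

Fixpoint:
  val[0] = ⊤
  val[1] = +
  val[2] = ⊤
  val[3] = ⊤
  val[4] = +
  val[5] = −
  val[6] = ⊤
  val[7] = 0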